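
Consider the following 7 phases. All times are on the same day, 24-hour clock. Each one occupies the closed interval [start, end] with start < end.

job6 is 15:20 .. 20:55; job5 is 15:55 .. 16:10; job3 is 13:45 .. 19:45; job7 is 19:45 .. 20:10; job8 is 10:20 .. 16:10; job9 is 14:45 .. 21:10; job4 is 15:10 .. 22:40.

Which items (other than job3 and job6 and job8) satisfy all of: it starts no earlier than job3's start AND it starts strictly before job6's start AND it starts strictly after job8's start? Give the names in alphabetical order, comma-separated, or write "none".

job4, job9

Conditions: its start is no earlier than job3's start (X.start >= 13:45) AND its start is strictly before job6's start (X.start < 15:20) AND its start is strictly after job8's start (X.start > 10:20).
job4: start 15:10 >= 13:45? ✓; start 15:10 < 15:20? ✓; start 15:10 > 10:20? ✓ → yes.
job5: start 15:55 >= 13:45? ✓; start 15:55 < 15:20? ✗; start 15:55 > 10:20? ✓ → no.
job7: start 19:45 >= 13:45? ✓; start 19:45 < 15:20? ✗; start 19:45 > 10:20? ✓ → no.
job9: start 14:45 >= 13:45? ✓; start 14:45 < 15:20? ✓; start 14:45 > 10:20? ✓ → yes.
Result: job4, job9.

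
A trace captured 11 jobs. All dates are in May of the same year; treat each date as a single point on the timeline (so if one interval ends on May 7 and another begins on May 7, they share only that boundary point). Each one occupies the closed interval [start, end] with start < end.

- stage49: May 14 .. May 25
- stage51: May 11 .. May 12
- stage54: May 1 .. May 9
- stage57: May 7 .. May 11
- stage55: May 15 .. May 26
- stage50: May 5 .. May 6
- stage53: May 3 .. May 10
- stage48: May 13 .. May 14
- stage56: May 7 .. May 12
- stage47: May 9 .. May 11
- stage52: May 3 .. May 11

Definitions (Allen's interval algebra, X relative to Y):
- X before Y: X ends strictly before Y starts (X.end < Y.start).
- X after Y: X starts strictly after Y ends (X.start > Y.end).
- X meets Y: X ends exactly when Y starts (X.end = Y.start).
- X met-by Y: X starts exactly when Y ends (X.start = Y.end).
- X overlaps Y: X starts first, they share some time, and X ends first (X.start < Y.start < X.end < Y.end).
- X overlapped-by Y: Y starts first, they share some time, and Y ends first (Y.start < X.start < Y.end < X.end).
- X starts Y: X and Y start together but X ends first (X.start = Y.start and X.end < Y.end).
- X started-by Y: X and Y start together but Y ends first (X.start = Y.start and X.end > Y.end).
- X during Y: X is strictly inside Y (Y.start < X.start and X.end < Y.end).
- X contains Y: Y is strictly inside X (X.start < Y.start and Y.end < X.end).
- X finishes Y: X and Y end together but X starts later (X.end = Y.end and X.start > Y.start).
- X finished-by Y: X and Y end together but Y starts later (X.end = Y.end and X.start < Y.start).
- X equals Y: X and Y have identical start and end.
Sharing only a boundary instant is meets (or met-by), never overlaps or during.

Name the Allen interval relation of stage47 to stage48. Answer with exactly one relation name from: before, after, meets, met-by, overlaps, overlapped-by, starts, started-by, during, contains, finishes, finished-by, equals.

before

stage47 = [May 9, May 11]; stage48 = [May 13, May 14].
Compare endpoints: stage47.start < stage48.start, stage47.start < stage48.end, stage47.end < stage48.start, stage47.end < stage48.end.
That pattern is 'before'.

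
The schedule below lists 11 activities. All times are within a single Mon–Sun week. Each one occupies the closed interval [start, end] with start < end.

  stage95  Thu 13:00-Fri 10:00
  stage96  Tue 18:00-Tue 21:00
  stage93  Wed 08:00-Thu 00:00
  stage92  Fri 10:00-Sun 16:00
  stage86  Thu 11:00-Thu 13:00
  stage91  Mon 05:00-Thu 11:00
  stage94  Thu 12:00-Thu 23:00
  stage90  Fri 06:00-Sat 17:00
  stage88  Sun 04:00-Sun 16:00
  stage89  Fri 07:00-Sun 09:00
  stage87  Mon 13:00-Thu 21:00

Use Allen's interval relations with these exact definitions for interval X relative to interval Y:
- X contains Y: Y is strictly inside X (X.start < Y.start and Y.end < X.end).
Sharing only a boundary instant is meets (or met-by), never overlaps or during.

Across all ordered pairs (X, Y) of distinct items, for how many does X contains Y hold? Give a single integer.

Checking all 110 ordered pairs for relation 'contains'; matching pairs in alphabetical order:
(stage87, stage86): stage87 contains stage86 ✓
(stage87, stage93): stage87 contains stage93 ✓
(stage87, stage96): stage87 contains stage96 ✓
(stage91, stage93): stage91 contains stage93 ✓
(stage91, stage96): stage91 contains stage96 ✓
Count: 5.

5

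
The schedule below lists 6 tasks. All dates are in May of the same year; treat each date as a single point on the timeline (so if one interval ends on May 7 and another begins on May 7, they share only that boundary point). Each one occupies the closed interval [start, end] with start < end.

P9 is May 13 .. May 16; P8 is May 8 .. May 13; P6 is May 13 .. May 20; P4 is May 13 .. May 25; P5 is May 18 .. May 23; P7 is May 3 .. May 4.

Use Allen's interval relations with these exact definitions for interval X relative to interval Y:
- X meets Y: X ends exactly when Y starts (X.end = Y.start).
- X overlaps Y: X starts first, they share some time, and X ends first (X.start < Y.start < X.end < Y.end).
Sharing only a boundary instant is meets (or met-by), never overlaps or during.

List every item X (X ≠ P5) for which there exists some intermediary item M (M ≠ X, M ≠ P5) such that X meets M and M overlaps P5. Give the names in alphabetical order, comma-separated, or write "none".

Target P5 = [May 18, May 23].
Intermediaries M with M overlaps P5: P6.
Via P6 — items with X meets P6: P8.
Union: P8.

P8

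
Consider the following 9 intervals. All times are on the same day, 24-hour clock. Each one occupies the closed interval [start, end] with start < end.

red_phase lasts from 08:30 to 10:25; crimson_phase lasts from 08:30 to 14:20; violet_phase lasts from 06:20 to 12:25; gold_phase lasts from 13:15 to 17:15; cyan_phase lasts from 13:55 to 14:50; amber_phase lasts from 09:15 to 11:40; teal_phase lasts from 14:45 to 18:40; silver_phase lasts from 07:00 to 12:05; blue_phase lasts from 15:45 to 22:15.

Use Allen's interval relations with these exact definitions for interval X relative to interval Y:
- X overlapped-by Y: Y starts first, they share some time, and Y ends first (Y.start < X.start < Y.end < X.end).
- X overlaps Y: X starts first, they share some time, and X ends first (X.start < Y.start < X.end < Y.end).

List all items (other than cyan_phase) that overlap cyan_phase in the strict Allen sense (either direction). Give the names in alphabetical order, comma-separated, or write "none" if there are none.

crimson_phase, teal_phase

Target cyan_phase = [13:55, 14:50].
amber_phase [09:15, 11:40] → before → no.
blue_phase [15:45, 22:15] → after → no.
crimson_phase [08:30, 14:20] → overlaps → yes.
gold_phase [13:15, 17:15] → contains → no.
red_phase [08:30, 10:25] → before → no.
silver_phase [07:00, 12:05] → before → no.
teal_phase [14:45, 18:40] → overlapped-by → yes.
violet_phase [06:20, 12:25] → before → no.
Result: crimson_phase, teal_phase.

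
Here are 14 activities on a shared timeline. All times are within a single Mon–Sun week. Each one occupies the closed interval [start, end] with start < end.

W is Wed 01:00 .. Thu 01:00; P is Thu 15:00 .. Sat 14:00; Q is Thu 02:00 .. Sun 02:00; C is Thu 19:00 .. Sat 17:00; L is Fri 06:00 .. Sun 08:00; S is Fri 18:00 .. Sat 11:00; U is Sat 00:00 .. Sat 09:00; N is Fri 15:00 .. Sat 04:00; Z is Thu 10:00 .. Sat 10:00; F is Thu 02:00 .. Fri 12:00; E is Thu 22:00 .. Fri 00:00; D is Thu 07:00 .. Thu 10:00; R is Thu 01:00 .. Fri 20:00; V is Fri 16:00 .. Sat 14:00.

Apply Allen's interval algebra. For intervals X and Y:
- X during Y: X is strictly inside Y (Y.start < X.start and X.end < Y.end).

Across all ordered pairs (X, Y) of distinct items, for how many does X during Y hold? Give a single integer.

33

Checking all 182 ordered pairs for relation 'during'; matching pairs in alphabetical order:
(C, Q): C during Q ✓
(D, F): D during F ✓
(D, Q): D during Q ✓
(D, R): D during R ✓
(E, C): E during C ✓
(E, F): E during F ✓
(E, P): E during P ✓
(E, Q): E during Q ✓
(E, R): E during R ✓
(E, Z): E during Z ✓
(F, R): F during R ✓
(N, C): N during C ✓
(N, L): N during L ✓
(N, P): N during P ✓
(N, Q): N during Q ✓
(N, Z): N during Z ✓
(P, Q): P during Q ✓
(S, C): S during C ✓
(S, L): S during L ✓
(S, P): S during P ✓
(S, Q): S during Q ✓
(S, V): S during V ✓
(U, C): U during C ✓
(U, L): U during L ✓
... plus 9 further pairs not listed.
Count: 33.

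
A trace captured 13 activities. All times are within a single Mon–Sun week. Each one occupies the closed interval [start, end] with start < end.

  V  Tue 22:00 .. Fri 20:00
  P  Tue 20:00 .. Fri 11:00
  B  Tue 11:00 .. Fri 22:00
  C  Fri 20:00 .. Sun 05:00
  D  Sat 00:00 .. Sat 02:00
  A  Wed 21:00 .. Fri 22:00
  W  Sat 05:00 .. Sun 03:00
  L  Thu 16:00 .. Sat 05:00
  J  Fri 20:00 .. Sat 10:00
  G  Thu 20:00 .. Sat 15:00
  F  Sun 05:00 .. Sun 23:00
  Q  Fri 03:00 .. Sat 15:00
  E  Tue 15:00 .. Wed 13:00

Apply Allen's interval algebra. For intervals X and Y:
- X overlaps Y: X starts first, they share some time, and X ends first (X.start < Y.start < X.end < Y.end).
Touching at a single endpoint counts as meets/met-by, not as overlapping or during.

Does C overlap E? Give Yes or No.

C = [Fri 20:00, Sun 05:00], E = [Tue 15:00, Wed 13:00].
Actual relation of C to E: after.
Asked whether 'overlaps' holds → No.

No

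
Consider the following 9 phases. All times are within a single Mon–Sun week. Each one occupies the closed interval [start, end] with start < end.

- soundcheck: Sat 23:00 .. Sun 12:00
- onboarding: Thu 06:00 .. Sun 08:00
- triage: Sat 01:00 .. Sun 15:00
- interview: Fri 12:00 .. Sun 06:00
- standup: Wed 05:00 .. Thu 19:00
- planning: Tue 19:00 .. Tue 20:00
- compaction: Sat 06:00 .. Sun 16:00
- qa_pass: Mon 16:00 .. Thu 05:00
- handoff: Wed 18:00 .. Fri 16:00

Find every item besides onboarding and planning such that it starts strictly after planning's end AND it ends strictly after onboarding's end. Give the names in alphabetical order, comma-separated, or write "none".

compaction, soundcheck, triage

Conditions: its start is strictly after planning's end (X.start > Tue 20:00) AND its end is strictly after onboarding's end (X.end > Sun 08:00).
compaction: start Sat 06:00 > Tue 20:00? ✓; end Sun 16:00 > Sun 08:00? ✓ → yes.
handoff: start Wed 18:00 > Tue 20:00? ✓; end Fri 16:00 > Sun 08:00? ✗ → no.
interview: start Fri 12:00 > Tue 20:00? ✓; end Sun 06:00 > Sun 08:00? ✗ → no.
qa_pass: start Mon 16:00 > Tue 20:00? ✗; end Thu 05:00 > Sun 08:00? ✗ → no.
soundcheck: start Sat 23:00 > Tue 20:00? ✓; end Sun 12:00 > Sun 08:00? ✓ → yes.
standup: start Wed 05:00 > Tue 20:00? ✓; end Thu 19:00 > Sun 08:00? ✗ → no.
triage: start Sat 01:00 > Tue 20:00? ✓; end Sun 15:00 > Sun 08:00? ✓ → yes.
Result: compaction, soundcheck, triage.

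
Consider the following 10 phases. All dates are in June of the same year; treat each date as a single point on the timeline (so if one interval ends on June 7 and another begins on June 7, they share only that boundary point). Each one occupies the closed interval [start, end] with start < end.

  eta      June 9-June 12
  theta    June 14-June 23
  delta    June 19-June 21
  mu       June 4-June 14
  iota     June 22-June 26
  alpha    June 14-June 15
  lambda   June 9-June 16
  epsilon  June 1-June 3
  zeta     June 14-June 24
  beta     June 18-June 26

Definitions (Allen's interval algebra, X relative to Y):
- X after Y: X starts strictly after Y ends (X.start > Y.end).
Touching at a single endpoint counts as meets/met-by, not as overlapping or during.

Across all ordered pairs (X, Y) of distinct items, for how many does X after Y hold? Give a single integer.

25

Checking all 90 ordered pairs for relation 'after'; matching pairs in alphabetical order:
(alpha, epsilon): alpha after epsilon ✓
(alpha, eta): alpha after eta ✓
(beta, alpha): beta after alpha ✓
(beta, epsilon): beta after epsilon ✓
(beta, eta): beta after eta ✓
(beta, lambda): beta after lambda ✓
(beta, mu): beta after mu ✓
(delta, alpha): delta after alpha ✓
(delta, epsilon): delta after epsilon ✓
(delta, eta): delta after eta ✓
(delta, lambda): delta after lambda ✓
(delta, mu): delta after mu ✓
(eta, epsilon): eta after epsilon ✓
(iota, alpha): iota after alpha ✓
(iota, delta): iota after delta ✓
(iota, epsilon): iota after epsilon ✓
(iota, eta): iota after eta ✓
(iota, lambda): iota after lambda ✓
(iota, mu): iota after mu ✓
(lambda, epsilon): lambda after epsilon ✓
(mu, epsilon): mu after epsilon ✓
(theta, epsilon): theta after epsilon ✓
(theta, eta): theta after eta ✓
(zeta, epsilon): zeta after epsilon ✓
... plus 1 further pairs not listed.
Count: 25.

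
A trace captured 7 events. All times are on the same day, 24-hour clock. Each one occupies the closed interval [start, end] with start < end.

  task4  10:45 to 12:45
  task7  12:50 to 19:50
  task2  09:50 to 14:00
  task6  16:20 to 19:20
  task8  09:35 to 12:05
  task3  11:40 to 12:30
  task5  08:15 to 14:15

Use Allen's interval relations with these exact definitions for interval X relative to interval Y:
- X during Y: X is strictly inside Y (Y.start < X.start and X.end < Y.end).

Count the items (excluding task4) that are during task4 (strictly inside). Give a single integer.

Target task4 = [10:45, 12:45].
task2 [09:50, 14:00] → contains → no.
task3 [11:40, 12:30] → during → counts.
task5 [08:15, 14:15] → contains → no.
task6 [16:20, 19:20] → after → no.
task7 [12:50, 19:50] → after → no.
task8 [09:35, 12:05] → overlaps → no.
Total: 1.

1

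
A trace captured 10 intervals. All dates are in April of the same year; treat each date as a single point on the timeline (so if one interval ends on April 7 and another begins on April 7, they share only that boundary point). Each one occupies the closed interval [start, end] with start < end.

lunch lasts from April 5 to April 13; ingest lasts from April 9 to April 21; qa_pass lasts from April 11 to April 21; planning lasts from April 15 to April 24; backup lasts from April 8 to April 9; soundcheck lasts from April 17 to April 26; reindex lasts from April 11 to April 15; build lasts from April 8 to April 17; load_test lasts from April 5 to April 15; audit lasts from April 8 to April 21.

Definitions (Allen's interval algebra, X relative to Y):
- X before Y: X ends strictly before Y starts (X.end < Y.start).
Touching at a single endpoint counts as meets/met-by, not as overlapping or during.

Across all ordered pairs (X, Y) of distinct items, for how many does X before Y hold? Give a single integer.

Checking all 90 ordered pairs for relation 'before'; matching pairs in alphabetical order:
(backup, planning): backup before planning ✓
(backup, qa_pass): backup before qa_pass ✓
(backup, reindex): backup before reindex ✓
(backup, soundcheck): backup before soundcheck ✓
(load_test, soundcheck): load_test before soundcheck ✓
(lunch, planning): lunch before planning ✓
(lunch, soundcheck): lunch before soundcheck ✓
(reindex, soundcheck): reindex before soundcheck ✓
Count: 8.

8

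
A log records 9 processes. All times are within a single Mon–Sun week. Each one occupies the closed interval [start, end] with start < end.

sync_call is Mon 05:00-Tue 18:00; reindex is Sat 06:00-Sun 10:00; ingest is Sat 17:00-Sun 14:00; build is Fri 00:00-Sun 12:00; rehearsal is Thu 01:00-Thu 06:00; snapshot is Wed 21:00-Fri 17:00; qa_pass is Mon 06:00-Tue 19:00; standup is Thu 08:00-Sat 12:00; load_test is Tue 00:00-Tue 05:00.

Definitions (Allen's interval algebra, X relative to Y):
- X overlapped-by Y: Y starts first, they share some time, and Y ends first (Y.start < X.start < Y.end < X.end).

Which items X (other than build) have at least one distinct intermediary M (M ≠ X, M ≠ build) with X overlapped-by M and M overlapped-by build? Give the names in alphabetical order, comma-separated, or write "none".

Target build = [Fri 00:00, Sun 12:00].
Intermediaries M with M overlapped-by build: ingest.
Via ingest — items with X overlapped-by ingest: none.
Union: none.

none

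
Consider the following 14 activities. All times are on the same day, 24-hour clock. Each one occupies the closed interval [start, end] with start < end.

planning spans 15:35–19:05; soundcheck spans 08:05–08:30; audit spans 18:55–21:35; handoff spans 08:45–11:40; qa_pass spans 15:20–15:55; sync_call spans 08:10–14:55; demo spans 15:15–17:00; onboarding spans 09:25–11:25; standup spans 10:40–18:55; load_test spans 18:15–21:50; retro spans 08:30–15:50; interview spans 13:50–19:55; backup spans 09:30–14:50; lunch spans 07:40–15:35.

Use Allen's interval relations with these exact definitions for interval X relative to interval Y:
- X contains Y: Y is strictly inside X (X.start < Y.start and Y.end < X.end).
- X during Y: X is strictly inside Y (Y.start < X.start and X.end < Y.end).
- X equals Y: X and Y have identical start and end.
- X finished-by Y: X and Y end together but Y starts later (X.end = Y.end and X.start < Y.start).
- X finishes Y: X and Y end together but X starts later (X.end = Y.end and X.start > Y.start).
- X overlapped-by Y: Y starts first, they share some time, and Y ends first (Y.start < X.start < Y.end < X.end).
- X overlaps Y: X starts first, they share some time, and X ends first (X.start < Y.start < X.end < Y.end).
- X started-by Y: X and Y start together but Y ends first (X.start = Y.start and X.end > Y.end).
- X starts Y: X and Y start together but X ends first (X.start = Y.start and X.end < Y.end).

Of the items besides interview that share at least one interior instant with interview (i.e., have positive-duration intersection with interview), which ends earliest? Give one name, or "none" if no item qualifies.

Target interview = [13:50, 19:55].
audit [18:55, 21:35] → overlapped-by → candidate.
backup [09:30, 14:50] → overlaps → candidate.
demo [15:15, 17:00] → during → candidate.
handoff [08:45, 11:40] → before → excluded.
load_test [18:15, 21:50] → overlapped-by → candidate.
lunch [07:40, 15:35] → overlaps → candidate.
onboarding [09:25, 11:25] → before → excluded.
planning [15:35, 19:05] → during → candidate.
qa_pass [15:20, 15:55] → during → candidate.
retro [08:30, 15:50] → overlaps → candidate.
soundcheck [08:05, 08:30] → before → excluded.
standup [10:40, 18:55] → overlaps → candidate.
sync_call [08:10, 14:55] → overlaps → candidate.
Among candidates, earliest end is 14:50 → backup.

backup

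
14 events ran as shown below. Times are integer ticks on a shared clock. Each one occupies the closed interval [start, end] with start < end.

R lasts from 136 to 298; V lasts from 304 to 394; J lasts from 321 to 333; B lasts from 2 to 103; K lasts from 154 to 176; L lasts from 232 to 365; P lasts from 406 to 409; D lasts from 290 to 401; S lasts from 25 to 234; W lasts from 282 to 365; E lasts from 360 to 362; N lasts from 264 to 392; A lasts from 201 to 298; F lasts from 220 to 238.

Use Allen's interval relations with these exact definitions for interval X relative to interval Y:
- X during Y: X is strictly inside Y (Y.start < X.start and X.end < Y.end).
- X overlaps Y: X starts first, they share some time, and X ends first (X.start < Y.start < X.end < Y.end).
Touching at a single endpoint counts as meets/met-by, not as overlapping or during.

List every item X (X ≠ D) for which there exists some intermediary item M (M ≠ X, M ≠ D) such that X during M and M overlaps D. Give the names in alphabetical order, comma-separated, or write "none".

Target D = [290, 401].
Intermediaries M with M overlaps D: A, L, N, R, W.
Via A — items with X during A: F.
Via L — items with X during L: E, J.
Via N — items with X during N: E, J, W.
Via R — items with X during R: F, K.
Via W — items with X during W: E, J.
Union: E, F, J, K, W.

E, F, J, K, W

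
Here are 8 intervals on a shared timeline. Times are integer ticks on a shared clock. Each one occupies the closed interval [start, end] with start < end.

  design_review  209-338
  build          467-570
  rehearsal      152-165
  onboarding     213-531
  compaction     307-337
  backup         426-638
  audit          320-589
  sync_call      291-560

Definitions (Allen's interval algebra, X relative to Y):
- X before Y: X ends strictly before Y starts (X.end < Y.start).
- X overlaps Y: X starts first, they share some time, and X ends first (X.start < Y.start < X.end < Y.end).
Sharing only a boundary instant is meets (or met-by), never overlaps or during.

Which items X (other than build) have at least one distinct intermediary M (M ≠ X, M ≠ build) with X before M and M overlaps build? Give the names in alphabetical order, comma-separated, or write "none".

Target build = [467, 570].
Intermediaries M with M overlaps build: onboarding, sync_call.
Via onboarding — items with X before onboarding: rehearsal.
Via sync_call — items with X before sync_call: rehearsal.
Union: rehearsal.

rehearsal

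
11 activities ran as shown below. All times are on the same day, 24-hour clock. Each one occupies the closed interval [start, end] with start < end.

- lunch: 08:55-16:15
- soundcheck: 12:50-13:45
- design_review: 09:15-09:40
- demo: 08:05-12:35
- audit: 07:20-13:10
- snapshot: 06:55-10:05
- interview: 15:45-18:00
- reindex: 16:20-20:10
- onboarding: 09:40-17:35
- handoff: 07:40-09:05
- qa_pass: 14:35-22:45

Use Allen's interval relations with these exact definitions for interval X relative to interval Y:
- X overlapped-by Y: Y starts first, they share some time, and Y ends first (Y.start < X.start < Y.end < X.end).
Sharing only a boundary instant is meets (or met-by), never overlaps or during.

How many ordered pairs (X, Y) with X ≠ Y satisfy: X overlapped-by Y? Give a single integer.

18

Checking all 110 ordered pairs for relation 'overlapped-by'; matching pairs in alphabetical order:
(audit, snapshot): audit overlapped-by snapshot ✓
(demo, handoff): demo overlapped-by handoff ✓
(demo, snapshot): demo overlapped-by snapshot ✓
(interview, lunch): interview overlapped-by lunch ✓
(interview, onboarding): interview overlapped-by onboarding ✓
(lunch, audit): lunch overlapped-by audit ✓
(lunch, demo): lunch overlapped-by demo ✓
(lunch, handoff): lunch overlapped-by handoff ✓
(lunch, snapshot): lunch overlapped-by snapshot ✓
(onboarding, audit): onboarding overlapped-by audit ✓
(onboarding, demo): onboarding overlapped-by demo ✓
(onboarding, lunch): onboarding overlapped-by lunch ✓
(onboarding, snapshot): onboarding overlapped-by snapshot ✓
(qa_pass, lunch): qa_pass overlapped-by lunch ✓
(qa_pass, onboarding): qa_pass overlapped-by onboarding ✓
(reindex, interview): reindex overlapped-by interview ✓
(reindex, onboarding): reindex overlapped-by onboarding ✓
(soundcheck, audit): soundcheck overlapped-by audit ✓
Count: 18.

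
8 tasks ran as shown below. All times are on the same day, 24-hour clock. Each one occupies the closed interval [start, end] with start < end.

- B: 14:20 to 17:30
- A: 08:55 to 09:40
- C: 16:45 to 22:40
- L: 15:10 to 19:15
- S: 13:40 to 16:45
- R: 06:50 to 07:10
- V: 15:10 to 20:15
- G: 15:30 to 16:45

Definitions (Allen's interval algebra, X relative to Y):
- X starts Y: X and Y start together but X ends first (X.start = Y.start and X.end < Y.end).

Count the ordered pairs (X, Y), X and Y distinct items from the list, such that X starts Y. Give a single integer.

Checking all 56 ordered pairs for relation 'starts'; matching pairs in alphabetical order:
(L, V): L starts V ✓
Count: 1.

1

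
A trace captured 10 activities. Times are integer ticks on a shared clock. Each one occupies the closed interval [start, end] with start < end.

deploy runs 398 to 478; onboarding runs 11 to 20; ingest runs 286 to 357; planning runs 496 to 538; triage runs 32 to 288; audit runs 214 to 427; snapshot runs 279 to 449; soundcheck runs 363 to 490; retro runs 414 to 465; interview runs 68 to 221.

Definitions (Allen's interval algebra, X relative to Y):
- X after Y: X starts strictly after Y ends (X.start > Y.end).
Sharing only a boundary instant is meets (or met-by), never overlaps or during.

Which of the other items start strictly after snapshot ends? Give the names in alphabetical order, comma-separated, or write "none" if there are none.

planning

Target snapshot = [279, 449].
audit [214, 427] → overlaps → no.
deploy [398, 478] → overlapped-by → no.
ingest [286, 357] → during → no.
interview [68, 221] → before → no.
onboarding [11, 20] → before → no.
planning [496, 538] → after → yes.
retro [414, 465] → overlapped-by → no.
soundcheck [363, 490] → overlapped-by → no.
triage [32, 288] → overlaps → no.
Result: planning.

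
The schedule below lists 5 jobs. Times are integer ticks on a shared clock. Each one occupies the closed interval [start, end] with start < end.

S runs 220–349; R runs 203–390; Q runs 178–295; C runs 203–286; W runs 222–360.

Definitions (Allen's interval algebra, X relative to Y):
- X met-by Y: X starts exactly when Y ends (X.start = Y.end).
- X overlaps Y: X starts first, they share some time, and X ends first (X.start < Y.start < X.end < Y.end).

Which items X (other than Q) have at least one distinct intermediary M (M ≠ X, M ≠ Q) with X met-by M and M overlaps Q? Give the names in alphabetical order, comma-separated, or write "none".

Target Q = [178, 295].
Intermediaries M with M overlaps Q: none.
Union: none.

none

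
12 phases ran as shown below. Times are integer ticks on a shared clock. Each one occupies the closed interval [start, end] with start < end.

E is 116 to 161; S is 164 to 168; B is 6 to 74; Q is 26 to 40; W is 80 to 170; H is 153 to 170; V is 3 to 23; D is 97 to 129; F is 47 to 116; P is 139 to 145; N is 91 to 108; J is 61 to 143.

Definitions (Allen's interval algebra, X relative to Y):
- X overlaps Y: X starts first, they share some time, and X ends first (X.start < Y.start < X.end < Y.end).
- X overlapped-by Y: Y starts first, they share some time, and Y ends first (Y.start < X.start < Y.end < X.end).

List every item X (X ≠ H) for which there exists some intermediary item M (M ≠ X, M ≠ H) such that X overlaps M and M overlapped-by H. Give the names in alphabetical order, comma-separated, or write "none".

Target H = [153, 170].
Intermediaries M with M overlapped-by H: none.
Union: none.

none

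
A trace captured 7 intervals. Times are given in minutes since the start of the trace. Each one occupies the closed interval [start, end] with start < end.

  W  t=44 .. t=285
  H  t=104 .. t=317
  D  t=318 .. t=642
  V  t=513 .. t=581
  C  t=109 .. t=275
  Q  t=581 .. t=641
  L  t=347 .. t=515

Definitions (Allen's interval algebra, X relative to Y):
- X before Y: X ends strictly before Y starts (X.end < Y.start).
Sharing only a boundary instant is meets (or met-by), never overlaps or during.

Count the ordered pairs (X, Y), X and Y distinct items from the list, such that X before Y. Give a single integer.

13

Checking all 42 ordered pairs for relation 'before'; matching pairs in alphabetical order:
(C, D): C before D ✓
(C, L): C before L ✓
(C, Q): C before Q ✓
(C, V): C before V ✓
(H, D): H before D ✓
(H, L): H before L ✓
(H, Q): H before Q ✓
(H, V): H before V ✓
(L, Q): L before Q ✓
(W, D): W before D ✓
(W, L): W before L ✓
(W, Q): W before Q ✓
(W, V): W before V ✓
Count: 13.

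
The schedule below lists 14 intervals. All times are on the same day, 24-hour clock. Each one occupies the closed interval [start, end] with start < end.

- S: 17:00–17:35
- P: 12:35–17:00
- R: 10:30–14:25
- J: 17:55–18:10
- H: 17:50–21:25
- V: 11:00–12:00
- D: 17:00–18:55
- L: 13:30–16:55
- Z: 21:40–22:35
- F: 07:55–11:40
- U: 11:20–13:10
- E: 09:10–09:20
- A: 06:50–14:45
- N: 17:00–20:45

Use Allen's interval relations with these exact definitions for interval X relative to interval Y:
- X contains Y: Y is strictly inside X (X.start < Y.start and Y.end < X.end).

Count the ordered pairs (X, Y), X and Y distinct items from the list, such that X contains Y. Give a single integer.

Checking all 182 ordered pairs for relation 'contains'; matching pairs in alphabetical order:
(A, E): A contains E ✓
(A, F): A contains F ✓
(A, R): A contains R ✓
(A, U): A contains U ✓
(A, V): A contains V ✓
(D, J): D contains J ✓
(F, E): F contains E ✓
(H, J): H contains J ✓
(N, J): N contains J ✓
(P, L): P contains L ✓
(R, U): R contains U ✓
(R, V): R contains V ✓
Count: 12.

12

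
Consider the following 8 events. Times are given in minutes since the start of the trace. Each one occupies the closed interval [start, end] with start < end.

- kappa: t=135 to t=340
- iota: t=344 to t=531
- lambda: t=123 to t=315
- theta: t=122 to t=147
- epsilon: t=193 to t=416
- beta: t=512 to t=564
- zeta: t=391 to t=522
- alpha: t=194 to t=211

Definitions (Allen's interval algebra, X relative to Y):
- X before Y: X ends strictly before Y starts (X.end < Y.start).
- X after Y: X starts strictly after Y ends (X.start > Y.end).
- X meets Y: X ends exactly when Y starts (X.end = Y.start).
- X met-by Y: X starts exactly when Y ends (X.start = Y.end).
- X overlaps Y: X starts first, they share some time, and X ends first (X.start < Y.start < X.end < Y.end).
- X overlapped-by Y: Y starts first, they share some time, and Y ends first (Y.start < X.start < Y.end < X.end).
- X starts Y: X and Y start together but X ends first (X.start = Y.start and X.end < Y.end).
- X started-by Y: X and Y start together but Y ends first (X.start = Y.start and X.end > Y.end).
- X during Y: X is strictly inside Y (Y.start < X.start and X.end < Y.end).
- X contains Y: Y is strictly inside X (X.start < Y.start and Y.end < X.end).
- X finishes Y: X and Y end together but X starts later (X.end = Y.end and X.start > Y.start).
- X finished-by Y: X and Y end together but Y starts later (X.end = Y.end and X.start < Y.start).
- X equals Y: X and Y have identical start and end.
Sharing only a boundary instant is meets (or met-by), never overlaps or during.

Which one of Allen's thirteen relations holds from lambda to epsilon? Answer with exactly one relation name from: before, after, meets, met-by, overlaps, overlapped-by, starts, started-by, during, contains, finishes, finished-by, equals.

lambda = [t=123, t=315]; epsilon = [t=193, t=416].
Compare endpoints: lambda.start < epsilon.start, lambda.start < epsilon.end, lambda.end > epsilon.start, lambda.end < epsilon.end.
That pattern is 'overlaps'.

overlaps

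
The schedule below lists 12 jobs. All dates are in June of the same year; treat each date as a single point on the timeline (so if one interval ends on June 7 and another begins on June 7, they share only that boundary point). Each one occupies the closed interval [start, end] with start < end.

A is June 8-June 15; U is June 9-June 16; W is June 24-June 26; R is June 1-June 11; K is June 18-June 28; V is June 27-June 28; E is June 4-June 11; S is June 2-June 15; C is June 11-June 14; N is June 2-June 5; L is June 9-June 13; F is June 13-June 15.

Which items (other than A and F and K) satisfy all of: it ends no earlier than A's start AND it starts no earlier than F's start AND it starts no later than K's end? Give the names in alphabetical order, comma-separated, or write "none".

V, W

Conditions: its end is no earlier than A's start (X.end >= June 8) AND its start is no earlier than F's start (X.start >= June 13) AND its start is no later than K's end (X.start <= June 28).
C: end June 14 >= June 8? ✓; start June 11 >= June 13? ✗; start June 11 <= June 28? ✓ → no.
E: end June 11 >= June 8? ✓; start June 4 >= June 13? ✗; start June 4 <= June 28? ✓ → no.
L: end June 13 >= June 8? ✓; start June 9 >= June 13? ✗; start June 9 <= June 28? ✓ → no.
N: end June 5 >= June 8? ✗; start June 2 >= June 13? ✗; start June 2 <= June 28? ✓ → no.
R: end June 11 >= June 8? ✓; start June 1 >= June 13? ✗; start June 1 <= June 28? ✓ → no.
S: end June 15 >= June 8? ✓; start June 2 >= June 13? ✗; start June 2 <= June 28? ✓ → no.
U: end June 16 >= June 8? ✓; start June 9 >= June 13? ✗; start June 9 <= June 28? ✓ → no.
V: end June 28 >= June 8? ✓; start June 27 >= June 13? ✓; start June 27 <= June 28? ✓ → yes.
W: end June 26 >= June 8? ✓; start June 24 >= June 13? ✓; start June 24 <= June 28? ✓ → yes.
Result: V, W.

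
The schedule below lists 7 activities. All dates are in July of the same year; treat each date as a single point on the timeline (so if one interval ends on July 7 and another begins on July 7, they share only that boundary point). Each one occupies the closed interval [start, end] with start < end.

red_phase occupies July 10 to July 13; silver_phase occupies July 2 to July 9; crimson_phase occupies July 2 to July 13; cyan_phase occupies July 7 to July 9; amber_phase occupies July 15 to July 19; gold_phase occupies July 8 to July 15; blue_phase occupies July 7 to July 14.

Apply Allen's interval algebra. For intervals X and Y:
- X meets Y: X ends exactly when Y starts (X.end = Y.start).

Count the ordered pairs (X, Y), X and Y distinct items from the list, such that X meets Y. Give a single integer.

1

Checking all 42 ordered pairs for relation 'meets'; matching pairs in alphabetical order:
(gold_phase, amber_phase): gold_phase meets amber_phase ✓
Count: 1.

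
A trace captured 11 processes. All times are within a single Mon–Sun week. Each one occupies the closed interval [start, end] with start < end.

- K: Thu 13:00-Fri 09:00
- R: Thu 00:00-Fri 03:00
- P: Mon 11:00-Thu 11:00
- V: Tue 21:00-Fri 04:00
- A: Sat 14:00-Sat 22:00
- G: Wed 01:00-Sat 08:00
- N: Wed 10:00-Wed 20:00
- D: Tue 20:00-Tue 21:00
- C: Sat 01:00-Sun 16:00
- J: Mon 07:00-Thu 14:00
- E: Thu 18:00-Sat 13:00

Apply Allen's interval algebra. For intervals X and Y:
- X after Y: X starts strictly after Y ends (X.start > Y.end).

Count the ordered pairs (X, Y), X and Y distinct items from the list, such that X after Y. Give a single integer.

Checking all 110 ordered pairs for relation 'after'; matching pairs in alphabetical order:
(A, D): A after D ✓
(A, E): A after E ✓
(A, G): A after G ✓
(A, J): A after J ✓
(A, K): A after K ✓
(A, N): A after N ✓
(A, P): A after P ✓
(A, R): A after R ✓
(A, V): A after V ✓
(C, D): C after D ✓
(C, J): C after J ✓
(C, K): C after K ✓
(C, N): C after N ✓
(C, P): C after P ✓
(C, R): C after R ✓
(C, V): C after V ✓
(E, D): E after D ✓
(E, J): E after J ✓
(E, N): E after N ✓
(E, P): E after P ✓
(G, D): G after D ✓
(K, D): K after D ✓
(K, N): K after N ✓
(K, P): K after P ✓
... plus 3 further pairs not listed.
Count: 27.

27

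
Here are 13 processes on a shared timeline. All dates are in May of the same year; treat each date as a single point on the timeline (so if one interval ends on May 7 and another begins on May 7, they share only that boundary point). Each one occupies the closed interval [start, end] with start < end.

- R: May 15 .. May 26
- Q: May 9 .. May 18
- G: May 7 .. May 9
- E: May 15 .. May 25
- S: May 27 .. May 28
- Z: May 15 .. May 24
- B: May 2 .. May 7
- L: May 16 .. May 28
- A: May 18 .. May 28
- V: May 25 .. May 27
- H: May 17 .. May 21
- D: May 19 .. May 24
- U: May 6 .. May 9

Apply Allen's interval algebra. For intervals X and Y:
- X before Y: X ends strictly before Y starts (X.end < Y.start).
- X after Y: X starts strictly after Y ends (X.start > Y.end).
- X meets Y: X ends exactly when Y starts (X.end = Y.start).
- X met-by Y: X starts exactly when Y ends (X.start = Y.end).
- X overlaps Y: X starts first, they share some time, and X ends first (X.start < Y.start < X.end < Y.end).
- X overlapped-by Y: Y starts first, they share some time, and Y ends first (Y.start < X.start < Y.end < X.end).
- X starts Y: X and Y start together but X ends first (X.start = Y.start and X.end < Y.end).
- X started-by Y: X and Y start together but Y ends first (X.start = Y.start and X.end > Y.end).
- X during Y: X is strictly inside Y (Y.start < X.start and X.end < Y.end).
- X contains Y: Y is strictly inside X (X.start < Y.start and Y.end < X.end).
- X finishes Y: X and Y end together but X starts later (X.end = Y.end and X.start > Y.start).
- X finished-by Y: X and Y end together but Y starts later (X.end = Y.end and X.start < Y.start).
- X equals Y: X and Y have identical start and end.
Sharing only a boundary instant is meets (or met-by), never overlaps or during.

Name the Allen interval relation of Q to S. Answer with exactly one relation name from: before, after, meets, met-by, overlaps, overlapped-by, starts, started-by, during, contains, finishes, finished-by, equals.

before

Q = [May 9, May 18]; S = [May 27, May 28].
Compare endpoints: Q.start < S.start, Q.start < S.end, Q.end < S.start, Q.end < S.end.
That pattern is 'before'.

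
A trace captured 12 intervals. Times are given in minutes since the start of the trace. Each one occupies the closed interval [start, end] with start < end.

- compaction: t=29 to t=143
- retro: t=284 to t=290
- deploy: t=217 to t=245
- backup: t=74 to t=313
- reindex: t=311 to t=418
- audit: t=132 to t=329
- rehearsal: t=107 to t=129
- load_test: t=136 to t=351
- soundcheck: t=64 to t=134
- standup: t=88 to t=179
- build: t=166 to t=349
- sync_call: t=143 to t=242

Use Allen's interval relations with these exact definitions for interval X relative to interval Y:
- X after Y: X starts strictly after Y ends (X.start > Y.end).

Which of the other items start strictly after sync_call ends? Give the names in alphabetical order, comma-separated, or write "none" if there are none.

reindex, retro

Target sync_call = [t=143, t=242].
audit [t=132, t=329] → contains → no.
backup [t=74, t=313] → contains → no.
build [t=166, t=349] → overlapped-by → no.
compaction [t=29, t=143] → meets → no.
deploy [t=217, t=245] → overlapped-by → no.
load_test [t=136, t=351] → contains → no.
rehearsal [t=107, t=129] → before → no.
reindex [t=311, t=418] → after → yes.
retro [t=284, t=290] → after → yes.
soundcheck [t=64, t=134] → before → no.
standup [t=88, t=179] → overlaps → no.
Result: reindex, retro.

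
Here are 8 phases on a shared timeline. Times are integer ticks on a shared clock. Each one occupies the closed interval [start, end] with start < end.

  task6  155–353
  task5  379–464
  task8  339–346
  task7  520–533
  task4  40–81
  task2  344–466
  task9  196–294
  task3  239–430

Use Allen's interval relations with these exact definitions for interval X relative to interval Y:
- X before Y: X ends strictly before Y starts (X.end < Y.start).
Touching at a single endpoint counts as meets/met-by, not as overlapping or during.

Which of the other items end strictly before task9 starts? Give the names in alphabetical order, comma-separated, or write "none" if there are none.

task4

Target task9 = [196, 294].
task2 [344, 466] → after → no.
task3 [239, 430] → overlapped-by → no.
task4 [40, 81] → before → yes.
task5 [379, 464] → after → no.
task6 [155, 353] → contains → no.
task7 [520, 533] → after → no.
task8 [339, 346] → after → no.
Result: task4.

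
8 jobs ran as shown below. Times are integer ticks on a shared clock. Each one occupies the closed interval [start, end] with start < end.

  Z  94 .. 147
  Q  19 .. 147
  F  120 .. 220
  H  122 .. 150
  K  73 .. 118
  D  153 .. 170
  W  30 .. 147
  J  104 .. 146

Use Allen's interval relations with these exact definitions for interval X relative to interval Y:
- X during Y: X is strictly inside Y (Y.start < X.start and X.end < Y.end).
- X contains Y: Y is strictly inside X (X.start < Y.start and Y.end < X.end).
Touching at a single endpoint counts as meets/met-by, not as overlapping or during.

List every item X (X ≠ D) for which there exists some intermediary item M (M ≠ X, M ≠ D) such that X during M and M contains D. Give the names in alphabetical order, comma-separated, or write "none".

Target D = [153, 170].
Intermediaries M with M contains D: F.
Via F — items with X during F: H.
Union: H.

H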